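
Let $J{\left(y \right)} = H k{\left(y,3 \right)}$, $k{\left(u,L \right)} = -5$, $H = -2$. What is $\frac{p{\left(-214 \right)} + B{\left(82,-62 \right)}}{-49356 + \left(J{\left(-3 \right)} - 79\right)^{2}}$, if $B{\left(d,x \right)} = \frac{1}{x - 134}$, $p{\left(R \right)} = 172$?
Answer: $- \frac{11237}{2913540} \approx -0.0038568$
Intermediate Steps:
$J{\left(y \right)} = 10$ ($J{\left(y \right)} = \left(-2\right) \left(-5\right) = 10$)
$B{\left(d,x \right)} = \frac{1}{-134 + x}$
$\frac{p{\left(-214 \right)} + B{\left(82,-62 \right)}}{-49356 + \left(J{\left(-3 \right)} - 79\right)^{2}} = \frac{172 + \frac{1}{-134 - 62}}{-49356 + \left(10 - 79\right)^{2}} = \frac{172 + \frac{1}{-196}}{-49356 + \left(-69\right)^{2}} = \frac{172 - \frac{1}{196}}{-49356 + 4761} = \frac{33711}{196 \left(-44595\right)} = \frac{33711}{196} \left(- \frac{1}{44595}\right) = - \frac{11237}{2913540}$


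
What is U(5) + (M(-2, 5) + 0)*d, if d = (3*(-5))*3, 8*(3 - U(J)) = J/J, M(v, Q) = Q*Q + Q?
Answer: -10777/8 ≈ -1347.1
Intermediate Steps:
M(v, Q) = Q + Q² (M(v, Q) = Q² + Q = Q + Q²)
U(J) = 23/8 (U(J) = 3 - J/(8*J) = 3 - ⅛*1 = 3 - ⅛ = 23/8)
d = -45 (d = -15*3 = -45)
U(5) + (M(-2, 5) + 0)*d = 23/8 + (5*(1 + 5) + 0)*(-45) = 23/8 + (5*6 + 0)*(-45) = 23/8 + (30 + 0)*(-45) = 23/8 + 30*(-45) = 23/8 - 1350 = -10777/8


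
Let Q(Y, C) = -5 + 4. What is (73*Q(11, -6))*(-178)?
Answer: 12994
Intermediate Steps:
Q(Y, C) = -1
(73*Q(11, -6))*(-178) = (73*(-1))*(-178) = -73*(-178) = 12994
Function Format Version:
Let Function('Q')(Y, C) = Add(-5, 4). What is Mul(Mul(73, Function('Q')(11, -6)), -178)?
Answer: 12994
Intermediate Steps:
Function('Q')(Y, C) = -1
Mul(Mul(73, Function('Q')(11, -6)), -178) = Mul(Mul(73, -1), -178) = Mul(-73, -178) = 12994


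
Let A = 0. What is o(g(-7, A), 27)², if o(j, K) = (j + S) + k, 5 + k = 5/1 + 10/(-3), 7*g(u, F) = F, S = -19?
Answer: 4489/9 ≈ 498.78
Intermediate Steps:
g(u, F) = F/7
k = -10/3 (k = -5 + (5/1 + 10/(-3)) = -5 + (5*1 + 10*(-⅓)) = -5 + (5 - 10/3) = -5 + 5/3 = -10/3 ≈ -3.3333)
o(j, K) = -67/3 + j (o(j, K) = (j - 19) - 10/3 = (-19 + j) - 10/3 = -67/3 + j)
o(g(-7, A), 27)² = (-67/3 + (⅐)*0)² = (-67/3 + 0)² = (-67/3)² = 4489/9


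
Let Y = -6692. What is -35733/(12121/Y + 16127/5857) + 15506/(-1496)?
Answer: -349300859803769/9207677292 ≈ -37936.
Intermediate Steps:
-35733/(12121/Y + 16127/5857) + 15506/(-1496) = -35733/(12121/(-6692) + 16127/5857) + 15506/(-1496) = -35733/(12121*(-1/6692) + 16127*(1/5857)) + 15506*(-1/1496) = -35733/(-12121/6692 + 16127/5857) - 7753/748 = -35733/36929187/39195044 - 7753/748 = -35733*39195044/36929187 - 7753/748 = -466852169084/12309729 - 7753/748 = -349300859803769/9207677292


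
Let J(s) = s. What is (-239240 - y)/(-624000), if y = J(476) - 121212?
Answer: 14813/78000 ≈ 0.18991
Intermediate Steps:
y = -120736 (y = 476 - 121212 = -120736)
(-239240 - y)/(-624000) = (-239240 - 1*(-120736))/(-624000) = (-239240 + 120736)*(-1/624000) = -118504*(-1/624000) = 14813/78000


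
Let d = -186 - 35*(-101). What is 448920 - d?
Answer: 445571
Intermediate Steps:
d = 3349 (d = -186 + 3535 = 3349)
448920 - d = 448920 - 1*3349 = 448920 - 3349 = 445571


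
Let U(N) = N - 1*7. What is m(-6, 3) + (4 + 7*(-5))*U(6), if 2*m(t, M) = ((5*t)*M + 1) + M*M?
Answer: -9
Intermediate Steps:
U(N) = -7 + N (U(N) = N - 7 = -7 + N)
m(t, M) = ½ + M²/2 + 5*M*t/2 (m(t, M) = (((5*t)*M + 1) + M*M)/2 = ((5*M*t + 1) + M²)/2 = ((1 + 5*M*t) + M²)/2 = (1 + M² + 5*M*t)/2 = ½ + M²/2 + 5*M*t/2)
m(-6, 3) + (4 + 7*(-5))*U(6) = (½ + (½)*3² + (5/2)*3*(-6)) + (4 + 7*(-5))*(-7 + 6) = (½ + (½)*9 - 45) + (4 - 35)*(-1) = (½ + 9/2 - 45) - 31*(-1) = -40 + 31 = -9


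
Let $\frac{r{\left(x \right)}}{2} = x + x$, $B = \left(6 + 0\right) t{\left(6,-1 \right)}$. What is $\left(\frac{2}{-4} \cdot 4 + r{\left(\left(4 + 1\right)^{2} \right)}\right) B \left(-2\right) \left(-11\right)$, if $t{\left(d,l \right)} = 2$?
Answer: $25872$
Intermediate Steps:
$B = 12$ ($B = \left(6 + 0\right) 2 = 6 \cdot 2 = 12$)
$r{\left(x \right)} = 4 x$ ($r{\left(x \right)} = 2 \left(x + x\right) = 2 \cdot 2 x = 4 x$)
$\left(\frac{2}{-4} \cdot 4 + r{\left(\left(4 + 1\right)^{2} \right)}\right) B \left(-2\right) \left(-11\right) = \left(\frac{2}{-4} \cdot 4 + 4 \left(4 + 1\right)^{2}\right) 12 \left(-2\right) \left(-11\right) = \left(2 \left(- \frac{1}{4}\right) 4 + 4 \cdot 5^{2}\right) 12 \left(-2\right) \left(-11\right) = \left(\left(- \frac{1}{2}\right) 4 + 4 \cdot 25\right) 12 \left(-2\right) \left(-11\right) = \left(-2 + 100\right) 12 \left(-2\right) \left(-11\right) = 98 \cdot 12 \left(-2\right) \left(-11\right) = 1176 \left(-2\right) \left(-11\right) = \left(-2352\right) \left(-11\right) = 25872$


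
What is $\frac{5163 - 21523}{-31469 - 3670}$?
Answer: $\frac{16360}{35139} \approx 0.46558$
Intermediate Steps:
$\frac{5163 - 21523}{-31469 - 3670} = \frac{5163 - 21523}{-35139} = \left(5163 - 21523\right) \left(- \frac{1}{35139}\right) = \left(-16360\right) \left(- \frac{1}{35139}\right) = \frac{16360}{35139}$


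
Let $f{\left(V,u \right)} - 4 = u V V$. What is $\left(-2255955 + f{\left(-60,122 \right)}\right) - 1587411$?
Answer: $-3404162$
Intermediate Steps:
$f{\left(V,u \right)} = 4 + u V^{2}$ ($f{\left(V,u \right)} = 4 + u V V = 4 + V u V = 4 + u V^{2}$)
$\left(-2255955 + f{\left(-60,122 \right)}\right) - 1587411 = \left(-2255955 + \left(4 + 122 \left(-60\right)^{2}\right)\right) - 1587411 = \left(-2255955 + \left(4 + 122 \cdot 3600\right)\right) - 1587411 = \left(-2255955 + \left(4 + 439200\right)\right) - 1587411 = \left(-2255955 + 439204\right) - 1587411 = -1816751 - 1587411 = -3404162$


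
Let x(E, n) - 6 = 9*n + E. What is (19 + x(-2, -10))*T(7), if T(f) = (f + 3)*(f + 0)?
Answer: -4690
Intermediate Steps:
x(E, n) = 6 + E + 9*n (x(E, n) = 6 + (9*n + E) = 6 + (E + 9*n) = 6 + E + 9*n)
T(f) = f*(3 + f) (T(f) = (3 + f)*f = f*(3 + f))
(19 + x(-2, -10))*T(7) = (19 + (6 - 2 + 9*(-10)))*(7*(3 + 7)) = (19 + (6 - 2 - 90))*(7*10) = (19 - 86)*70 = -67*70 = -4690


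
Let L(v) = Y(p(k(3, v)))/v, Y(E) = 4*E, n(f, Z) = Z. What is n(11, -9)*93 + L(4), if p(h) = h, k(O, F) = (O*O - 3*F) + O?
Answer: -837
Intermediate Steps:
k(O, F) = O + O**2 - 3*F (k(O, F) = (O**2 - 3*F) + O = O + O**2 - 3*F)
L(v) = (48 - 12*v)/v (L(v) = (4*(3 + 3**2 - 3*v))/v = (4*(3 + 9 - 3*v))/v = (4*(12 - 3*v))/v = (48 - 12*v)/v)
n(11, -9)*93 + L(4) = -9*93 + (-12 + 48/4) = -837 + (-12 + 48*(1/4)) = -837 + (-12 + 12) = -837 + 0 = -837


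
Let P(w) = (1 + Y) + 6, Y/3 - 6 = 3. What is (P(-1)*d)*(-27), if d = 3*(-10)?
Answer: 27540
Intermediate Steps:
Y = 27 (Y = 18 + 3*3 = 18 + 9 = 27)
d = -30
P(w) = 34 (P(w) = (1 + 27) + 6 = 28 + 6 = 34)
(P(-1)*d)*(-27) = (34*(-30))*(-27) = -1020*(-27) = 27540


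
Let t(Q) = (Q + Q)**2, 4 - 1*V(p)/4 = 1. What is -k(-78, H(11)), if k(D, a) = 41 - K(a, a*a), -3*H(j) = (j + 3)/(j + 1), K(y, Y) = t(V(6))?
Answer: 535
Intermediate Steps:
V(p) = 12 (V(p) = 16 - 4*1 = 16 - 4 = 12)
t(Q) = 4*Q**2 (t(Q) = (2*Q)**2 = 4*Q**2)
K(y, Y) = 576 (K(y, Y) = 4*12**2 = 4*144 = 576)
H(j) = -(3 + j)/(3*(1 + j)) (H(j) = -(j + 3)/(3*(j + 1)) = -(3 + j)/(3*(1 + j)))
k(D, a) = -535 (k(D, a) = 41 - 1*576 = 41 - 576 = -535)
-k(-78, H(11)) = -1*(-535) = 535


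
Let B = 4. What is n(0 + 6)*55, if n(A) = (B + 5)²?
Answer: 4455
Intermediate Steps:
n(A) = 81 (n(A) = (4 + 5)² = 9² = 81)
n(0 + 6)*55 = 81*55 = 4455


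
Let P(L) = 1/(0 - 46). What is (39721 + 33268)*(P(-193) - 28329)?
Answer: -95114520515/46 ≈ -2.0677e+9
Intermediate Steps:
P(L) = -1/46 (P(L) = 1/(-46) = -1/46)
(39721 + 33268)*(P(-193) - 28329) = (39721 + 33268)*(-1/46 - 28329) = 72989*(-1303135/46) = -95114520515/46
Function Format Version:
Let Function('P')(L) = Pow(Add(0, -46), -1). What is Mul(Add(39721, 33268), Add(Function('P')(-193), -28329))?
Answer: Rational(-95114520515, 46) ≈ -2.0677e+9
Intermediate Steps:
Function('P')(L) = Rational(-1, 46) (Function('P')(L) = Pow(-46, -1) = Rational(-1, 46))
Mul(Add(39721, 33268), Add(Function('P')(-193), -28329)) = Mul(Add(39721, 33268), Add(Rational(-1, 46), -28329)) = Mul(72989, Rational(-1303135, 46)) = Rational(-95114520515, 46)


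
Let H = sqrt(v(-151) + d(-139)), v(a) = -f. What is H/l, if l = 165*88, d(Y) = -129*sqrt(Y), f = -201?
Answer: sqrt(201 - 129*I*sqrt(139))/14520 ≈ 0.0020285 - 0.0017781*I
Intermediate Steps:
v(a) = 201 (v(a) = -1*(-201) = 201)
l = 14520
H = sqrt(201 - 129*I*sqrt(139)) ≈ 29.454 - 25.818*I
H/l = sqrt(201 - 129*I*sqrt(139))/14520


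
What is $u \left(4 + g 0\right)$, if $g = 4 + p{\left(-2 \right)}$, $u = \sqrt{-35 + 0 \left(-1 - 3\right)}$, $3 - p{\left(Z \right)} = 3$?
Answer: $4 i \sqrt{35} \approx 23.664 i$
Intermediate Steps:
$p{\left(Z \right)} = 0$ ($p{\left(Z \right)} = 3 - 3 = 0$)
$u = i \sqrt{35}$ ($u = \sqrt{-35 + 0 \left(-4\right)} = \sqrt{-35 + 0} = \sqrt{-35} = i \sqrt{35} \approx 5.9161 i$)
$g = 4$ ($g = 4 + 0 = 4$)
$u \left(4 + g 0\right) = i \sqrt{35} \left(4 + 4 \cdot 0\right) = i \sqrt{35} \left(4 + 0\right) = i \sqrt{35} \cdot 4 = 4 i \sqrt{35}$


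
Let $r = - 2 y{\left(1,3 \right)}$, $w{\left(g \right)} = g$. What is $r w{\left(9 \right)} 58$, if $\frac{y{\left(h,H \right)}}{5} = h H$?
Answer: $-15660$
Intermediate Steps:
$y{\left(h,H \right)} = 5 H h$ ($y{\left(h,H \right)} = 5 h H = 5 H h$)
$r = -30$ ($r = - 2 \cdot 5 \cdot 3 \cdot 1 = \left(-2\right) 15 = -30$)
$r w{\left(9 \right)} 58 = \left(-30\right) 9 \cdot 58 = \left(-270\right) 58 = -15660$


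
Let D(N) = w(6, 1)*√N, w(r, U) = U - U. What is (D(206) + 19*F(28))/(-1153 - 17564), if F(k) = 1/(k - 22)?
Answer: -19/112302 ≈ -0.00016919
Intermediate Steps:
w(r, U) = 0
F(k) = 1/(-22 + k)
D(N) = 0 (D(N) = 0*√N = 0)
(D(206) + 19*F(28))/(-1153 - 17564) = (0 + 19/(-22 + 28))/(-1153 - 17564) = (0 + 19/6)/(-18717) = (0 + 19*(⅙))*(-1/18717) = (0 + 19/6)*(-1/18717) = (19/6)*(-1/18717) = -19/112302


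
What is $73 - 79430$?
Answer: $-79357$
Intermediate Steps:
$73 - 79430 = -79357$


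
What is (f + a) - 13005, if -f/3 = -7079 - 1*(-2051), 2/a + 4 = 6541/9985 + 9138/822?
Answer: 11052803879/5315746 ≈ 2079.3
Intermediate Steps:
a = 1367945/5315746 (a = 2/(-4 + (6541/9985 + 9138/822)) = 2/(-4 + (6541*(1/9985) + 9138*(1/822))) = 2/(-4 + (6541/9985 + 1523/137)) = 2/(-4 + 16103272/1367945) = 2/(10631492/1367945) = 2*(1367945/10631492) = 1367945/5315746 ≈ 0.25734)
f = 15084 (f = -3*(-7079 - 1*(-2051)) = -3*(-7079 + 2051) = -3*(-5028) = 15084)
(f + a) - 13005 = (15084 + 1367945/5315746) - 13005 = 80184080609/5315746 - 13005 = 11052803879/5315746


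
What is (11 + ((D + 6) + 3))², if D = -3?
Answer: 289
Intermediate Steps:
(11 + ((D + 6) + 3))² = (11 + ((-3 + 6) + 3))² = (11 + (3 + 3))² = (11 + 6)² = 17² = 289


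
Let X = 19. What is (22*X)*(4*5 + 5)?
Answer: 10450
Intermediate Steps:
(22*X)*(4*5 + 5) = (22*19)*(4*5 + 5) = 418*(20 + 5) = 418*25 = 10450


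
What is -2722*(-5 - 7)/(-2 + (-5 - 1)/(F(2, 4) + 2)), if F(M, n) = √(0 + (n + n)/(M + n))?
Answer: -424632/71 - 97992*√3/71 ≈ -8371.3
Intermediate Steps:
F(M, n) = √2*√(n/(M + n)) (F(M, n) = √(0 + (2*n)/(M + n)) = √(0 + 2*n/(M + n)) = √(2*n/(M + n)) = √2*√(n/(M + n)))
-2722*(-5 - 7)/(-2 + (-5 - 1)/(F(2, 4) + 2)) = -2722*(-5 - 7)/(-2 + (-5 - 1)/(√2*√(4/(2 + 4)) + 2)) = -(-32664)/(-2 - 6/(√2*√(4/6) + 2)) = -(-32664)/(-2 - 6/(√2*√(4*(⅙)) + 2)) = -(-32664)/(-2 - 6/(√2*√(⅔) + 2)) = -(-32664)/(-2 - 6/(√2*(√6/3) + 2)) = -(-32664)/(-2 - 6/(2*√3/3 + 2)) = -(-32664)/(-2 - 6/(2 + 2*√3/3)) = 32664/(-2 - 6/(2 + 2*√3/3))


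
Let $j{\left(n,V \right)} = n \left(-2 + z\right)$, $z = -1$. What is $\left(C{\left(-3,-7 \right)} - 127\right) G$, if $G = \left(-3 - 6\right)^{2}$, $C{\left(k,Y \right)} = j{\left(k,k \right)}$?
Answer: $-9558$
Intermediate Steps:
$j{\left(n,V \right)} = - 3 n$ ($j{\left(n,V \right)} = n \left(-2 - 1\right) = n \left(-3\right) = - 3 n$)
$C{\left(k,Y \right)} = - 3 k$
$G = 81$ ($G = \left(-9\right)^{2} = 81$)
$\left(C{\left(-3,-7 \right)} - 127\right) G = \left(\left(-3\right) \left(-3\right) - 127\right) 81 = \left(9 - 127\right) 81 = \left(-118\right) 81 = -9558$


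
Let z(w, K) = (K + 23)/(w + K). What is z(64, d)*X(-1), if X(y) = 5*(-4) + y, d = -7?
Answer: -112/19 ≈ -5.8947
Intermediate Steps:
X(y) = -20 + y
z(w, K) = (23 + K)/(K + w)
z(64, d)*X(-1) = ((23 - 7)/(-7 + 64))*(-20 - 1) = (16/57)*(-21) = -112/19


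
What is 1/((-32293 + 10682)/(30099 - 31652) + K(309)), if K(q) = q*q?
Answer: 1553/148303604 ≈ 1.0472e-5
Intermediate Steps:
K(q) = q²
1/((-32293 + 10682)/(30099 - 31652) + K(309)) = 1/((-32293 + 10682)/(30099 - 31652) + 309²) = 1/(-21611/(-1553) + 95481) = 1/(-21611*(-1/1553) + 95481) = 1/(21611/1553 + 95481) = 1/(148303604/1553) = 1553/148303604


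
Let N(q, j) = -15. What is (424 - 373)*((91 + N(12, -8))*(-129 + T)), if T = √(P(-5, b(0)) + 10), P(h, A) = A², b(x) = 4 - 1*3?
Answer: -500004 + 3876*√11 ≈ -4.8715e+5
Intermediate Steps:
b(x) = 1 (b(x) = 4 - 3 = 1)
T = √11 (T = √(1² + 10) = √(1 + 10) = √11 ≈ 3.3166)
(424 - 373)*((91 + N(12, -8))*(-129 + T)) = (424 - 373)*((91 - 15)*(-129 + √11)) = 51*(76*(-129 + √11)) = 51*(-9804 + 76*√11) = -500004 + 3876*√11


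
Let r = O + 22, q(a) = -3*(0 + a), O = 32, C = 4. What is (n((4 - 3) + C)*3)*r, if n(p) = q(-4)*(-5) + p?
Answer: -8910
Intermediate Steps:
q(a) = -3*a
n(p) = -60 + p (n(p) = -3*(-4)*(-5) + p = 12*(-5) + p = -60 + p)
r = 54 (r = 32 + 22 = 54)
(n((4 - 3) + C)*3)*r = ((-60 + ((4 - 3) + 4))*3)*54 = ((-60 + (1 + 4))*3)*54 = ((-60 + 5)*3)*54 = -55*3*54 = -165*54 = -8910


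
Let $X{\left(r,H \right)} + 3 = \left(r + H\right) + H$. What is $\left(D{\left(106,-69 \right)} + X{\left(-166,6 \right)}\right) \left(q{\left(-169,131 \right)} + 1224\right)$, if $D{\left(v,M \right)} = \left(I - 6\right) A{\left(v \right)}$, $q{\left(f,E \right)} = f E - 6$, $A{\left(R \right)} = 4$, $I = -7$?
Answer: $4372489$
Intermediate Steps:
$q{\left(f,E \right)} = -6 + E f$ ($q{\left(f,E \right)} = E f - 6 = -6 + E f$)
$X{\left(r,H \right)} = -3 + r + 2 H$ ($X{\left(r,H \right)} = -3 + \left(\left(r + H\right) + H\right) = -3 + \left(\left(H + r\right) + H\right) = -3 + \left(r + 2 H\right) = -3 + r + 2 H$)
$D{\left(v,M \right)} = -52$ ($D{\left(v,M \right)} = \left(-7 - 6\right) 4 = \left(-13\right) 4 = -52$)
$\left(D{\left(106,-69 \right)} + X{\left(-166,6 \right)}\right) \left(q{\left(-169,131 \right)} + 1224\right) = \left(-52 - 157\right) \left(\left(-6 + 131 \left(-169\right)\right) + 1224\right) = \left(-52 - 157\right) \left(\left(-6 - 22139\right) + 1224\right) = \left(-52 - 157\right) \left(-22145 + 1224\right) = \left(-209\right) \left(-20921\right) = 4372489$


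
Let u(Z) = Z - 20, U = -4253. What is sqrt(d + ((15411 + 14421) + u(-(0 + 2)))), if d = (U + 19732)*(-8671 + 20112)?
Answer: 9*sqrt(2186729) ≈ 13309.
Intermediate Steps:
u(Z) = -20 + Z
d = 177095239 (d = (-4253 + 19732)*(-8671 + 20112) = 15479*11441 = 177095239)
sqrt(d + ((15411 + 14421) + u(-(0 + 2)))) = sqrt(177095239 + ((15411 + 14421) + (-20 - (0 + 2)))) = sqrt(177095239 + (29832 + (-20 - 1*2))) = sqrt(177095239 + (29832 + (-20 - 2))) = sqrt(177095239 + (29832 - 22)) = sqrt(177095239 + 29810) = sqrt(177125049) = 9*sqrt(2186729)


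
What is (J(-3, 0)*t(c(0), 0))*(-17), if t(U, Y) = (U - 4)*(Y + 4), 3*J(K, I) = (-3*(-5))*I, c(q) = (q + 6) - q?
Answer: 0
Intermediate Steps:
c(q) = 6 (c(q) = (6 + q) - q = 6)
J(K, I) = 5*I (J(K, I) = ((-3*(-5))*I)/3 = (15*I)/3 = 5*I)
t(U, Y) = (-4 + U)*(4 + Y)
(J(-3, 0)*t(c(0), 0))*(-17) = ((5*0)*(-16 - 4*0 + 4*6 + 6*0))*(-17) = (0*(-16 + 0 + 24 + 0))*(-17) = (0*8)*(-17) = 0*(-17) = 0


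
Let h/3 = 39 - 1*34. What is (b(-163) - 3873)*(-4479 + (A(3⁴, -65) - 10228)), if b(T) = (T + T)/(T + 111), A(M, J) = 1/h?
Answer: 2217842314/39 ≈ 5.6868e+7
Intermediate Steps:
h = 15 (h = 3*(39 - 1*34) = 3*(39 - 34) = 3*5 = 15)
A(M, J) = 1/15
b(T) = 2*T/(111 + T) (b(T) = (2*T)/(111 + T) = 2*T/(111 + T))
(b(-163) - 3873)*(-4479 + (A(3⁴, -65) - 10228)) = (2*(-163)/(111 - 163) - 3873)*(-4479 + (1/15 - 10228)) = (2*(-163)/(-52) - 3873)*(-4479 - 153419/15) = (2*(-163)*(-1/52) - 3873)*(-220604/15) = (163/26 - 3873)*(-220604/15) = -100535/26*(-220604/15) = 2217842314/39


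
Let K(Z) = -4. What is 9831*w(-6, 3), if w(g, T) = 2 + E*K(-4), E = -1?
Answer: 58986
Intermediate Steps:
w(g, T) = 6 (w(g, T) = 2 - 1*(-4) = 2 + 4 = 6)
9831*w(-6, 3) = 9831*6 = 58986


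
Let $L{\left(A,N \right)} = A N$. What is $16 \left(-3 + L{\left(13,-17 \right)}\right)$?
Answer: $-3584$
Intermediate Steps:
$16 \left(-3 + L{\left(13,-17 \right)}\right) = 16 \left(-3 + 13 \left(-17\right)\right) = 16 \left(-3 - 221\right) = 16 \left(-224\right) = -3584$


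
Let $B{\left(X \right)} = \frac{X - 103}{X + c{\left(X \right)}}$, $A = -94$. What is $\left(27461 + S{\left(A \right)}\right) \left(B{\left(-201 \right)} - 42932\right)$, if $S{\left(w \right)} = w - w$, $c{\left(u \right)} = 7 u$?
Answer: $- \frac{236969042534}{201} \approx -1.1789 \cdot 10^{9}$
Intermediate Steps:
$S{\left(w \right)} = 0$
$B{\left(X \right)} = \frac{-103 + X}{8 X}$ ($B{\left(X \right)} = \frac{X - 103}{X + 7 X} = \frac{-103 + X}{8 X}$)
$\left(27461 + S{\left(A \right)}\right) \left(B{\left(-201 \right)} - 42932\right) = \left(27461 + 0\right) \left(\frac{-103 - 201}{8 \left(-201\right)} - 42932\right) = 27461 \left(\frac{1}{8} \left(- \frac{1}{201}\right) \left(-304\right) - 42932\right) = 27461 \left(\frac{38}{201} - 42932\right) = 27461 \left(- \frac{8629294}{201}\right) = - \frac{236969042534}{201}$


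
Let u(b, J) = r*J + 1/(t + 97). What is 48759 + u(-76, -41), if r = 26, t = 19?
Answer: 5532389/116 ≈ 47693.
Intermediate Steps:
u(b, J) = 1/116 + 26*J (u(b, J) = 26*J + 1/(19 + 97) = 26*J + 1/116 = 1/116 + 26*J)
48759 + u(-76, -41) = 48759 + (1/116 + 26*(-41)) = 48759 + (1/116 - 1066) = 48759 - 123655/116 = 5532389/116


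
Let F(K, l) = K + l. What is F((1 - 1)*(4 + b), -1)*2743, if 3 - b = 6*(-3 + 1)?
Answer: -2743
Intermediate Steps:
b = 15 (b = 3 - 6*(-3 + 1) = 3 - 6*(-2) = 3 - 1*(-12) = 3 + 12 = 15)
F((1 - 1)*(4 + b), -1)*2743 = ((1 - 1)*(4 + 15) - 1)*2743 = (0*19 - 1)*2743 = (0 - 1)*2743 = -1*2743 = -2743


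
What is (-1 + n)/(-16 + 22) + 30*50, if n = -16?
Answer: 8983/6 ≈ 1497.2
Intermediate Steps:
(-1 + n)/(-16 + 22) + 30*50 = (-1 - 16)/(-16 + 22) + 30*50 = -17/6 + 1500 = 8983/6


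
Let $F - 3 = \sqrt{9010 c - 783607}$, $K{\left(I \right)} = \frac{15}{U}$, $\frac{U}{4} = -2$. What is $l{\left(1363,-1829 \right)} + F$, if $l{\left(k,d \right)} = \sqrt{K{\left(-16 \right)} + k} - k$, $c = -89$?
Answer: $-1360 + \frac{\sqrt{21778}}{4} + i \sqrt{1585497} \approx -1323.1 + 1259.2 i$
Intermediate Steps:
$U = -8$ ($U = 4 \left(-2\right) = -8$)
$K{\left(I \right)} = - \frac{15}{8}$ ($K{\left(I \right)} = \frac{15}{-8} = 15 \left(- \frac{1}{8}\right) = - \frac{15}{8}$)
$F = 3 + i \sqrt{1585497}$ ($F = 3 + \sqrt{9010 \left(-89\right) - 783607} = 3 + \sqrt{-801890 - 783607} = 3 + \sqrt{-1585497} = 3 + i \sqrt{1585497} \approx 3.0 + 1259.2 i$)
$l{\left(k,d \right)} = \sqrt{- \frac{15}{8} + k} - k$
$l{\left(1363,-1829 \right)} + F = \left(\left(-1\right) 1363 + \frac{\sqrt{-30 + 16 \cdot 1363}}{4}\right) + \left(3 + i \sqrt{1585497}\right) = \left(-1363 + \frac{\sqrt{-30 + 21808}}{4}\right) + \left(3 + i \sqrt{1585497}\right) = \left(-1363 + \frac{\sqrt{21778}}{4}\right) + \left(3 + i \sqrt{1585497}\right) = -1360 + \frac{\sqrt{21778}}{4} + i \sqrt{1585497}$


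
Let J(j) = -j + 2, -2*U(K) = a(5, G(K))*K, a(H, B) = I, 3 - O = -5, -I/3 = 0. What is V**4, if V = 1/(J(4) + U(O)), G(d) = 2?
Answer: 1/16 ≈ 0.062500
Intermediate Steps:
I = 0 (I = -3*0 = 0)
O = 8 (O = 3 - 1*(-5) = 3 + 5 = 8)
a(H, B) = 0
U(K) = 0 (U(K) = -0*K = -1/2*0 = 0)
J(j) = 2 - j
V = -1/2 (V = 1/((2 - 1*4) + 0) = 1/((2 - 4) + 0) = 1/(-2 + 0) = 1/(-2) = -1/2 ≈ -0.50000)
V**4 = (-1/2)**4 = 1/16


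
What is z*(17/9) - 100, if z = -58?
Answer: -1886/9 ≈ -209.56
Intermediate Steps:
z*(17/9) - 100 = -986/9 - 100 = -1886/9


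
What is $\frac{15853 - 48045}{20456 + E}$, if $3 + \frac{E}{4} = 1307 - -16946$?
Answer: $- \frac{2012}{5841} \approx -0.34446$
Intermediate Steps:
$E = 73000$ ($E = -12 + 4 \left(1307 - -16946\right) = -12 + 4 \left(1307 + 16946\right) = -12 + 4 \cdot 18253 = -12 + 73012 = 73000$)
$\frac{15853 - 48045}{20456 + E} = \frac{15853 - 48045}{20456 + 73000} = - \frac{32192}{93456} = \left(-32192\right) \frac{1}{93456} = - \frac{2012}{5841}$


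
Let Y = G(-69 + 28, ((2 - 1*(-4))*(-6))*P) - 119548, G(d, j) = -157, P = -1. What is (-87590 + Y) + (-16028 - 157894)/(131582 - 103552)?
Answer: -2905326386/14015 ≈ -2.0730e+5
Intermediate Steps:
Y = -119705 (Y = -157 - 119548 = -119705)
(-87590 + Y) + (-16028 - 157894)/(131582 - 103552) = (-87590 - 119705) + (-16028 - 157894)/(131582 - 103552) = -207295 - 173922/28030 = -207295 - 173922*1/28030 = -207295 - 86961/14015 = -2905326386/14015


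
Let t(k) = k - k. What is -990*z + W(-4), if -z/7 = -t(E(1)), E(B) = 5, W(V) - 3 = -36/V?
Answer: 12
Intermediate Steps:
W(V) = 3 - 36/V
t(k) = 0
z = 0 (z = -(-7)*0 = -7*0 = 0)
-990*z + W(-4) = -990*0 + (3 - 36/(-4)) = 0 + (3 - 36*(-1/4)) = 0 + (3 + 9) = 0 + 12 = 12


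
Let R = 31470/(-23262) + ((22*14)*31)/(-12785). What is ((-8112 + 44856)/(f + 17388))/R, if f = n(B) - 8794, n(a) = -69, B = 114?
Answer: -364261239816/177447740305 ≈ -2.0528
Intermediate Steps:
f = -8863 (f = -69 - 8794 = -8863)
R = -104074921/49567445 (R = 31470*(-1/23262) + (308*31)*(-1/12785) = -5245/3877 + 9548*(-1/12785) = -5245/3877 - 9548/12785 = -104074921/49567445 ≈ -2.0997)
((-8112 + 44856)/(f + 17388))/R = ((-8112 + 44856)/(-8863 + 17388))/(-104074921/49567445) = (36744/8525)*(-49567445/104074921) = -364261239816/177447740305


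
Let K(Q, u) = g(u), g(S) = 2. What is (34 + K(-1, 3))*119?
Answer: 4284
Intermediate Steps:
K(Q, u) = 2
(34 + K(-1, 3))*119 = (34 + 2)*119 = 36*119 = 4284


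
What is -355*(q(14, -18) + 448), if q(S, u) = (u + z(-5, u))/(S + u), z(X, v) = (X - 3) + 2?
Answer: -161170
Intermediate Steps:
z(X, v) = -1 + X (z(X, v) = (-3 + X) + 2 = -1 + X)
q(S, u) = (-6 + u)/(S + u) (q(S, u) = (u + (-1 - 5))/(S + u) = (u - 6)/(S + u) = (-6 + u)/(S + u))
-355*(q(14, -18) + 448) = -355*((-6 - 18)/(14 - 18) + 448) = -355*(-24/(-4) + 448) = -355*(-¼*(-24) + 448) = -355*(6 + 448) = -355*454 = -161170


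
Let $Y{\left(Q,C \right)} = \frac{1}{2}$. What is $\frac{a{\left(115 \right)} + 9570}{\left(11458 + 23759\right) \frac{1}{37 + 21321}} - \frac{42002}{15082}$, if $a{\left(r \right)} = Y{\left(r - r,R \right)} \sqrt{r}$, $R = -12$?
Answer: $\frac{513537032081}{88523799} + \frac{10679 \sqrt{115}}{35217} \approx 5804.4$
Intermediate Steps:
$Y{\left(Q,C \right)} = \frac{1}{2}$
$a{\left(r \right)} = \frac{\sqrt{r}}{2}$
$\frac{a{\left(115 \right)} + 9570}{\left(11458 + 23759\right) \frac{1}{37 + 21321}} - \frac{42002}{15082} = \frac{\frac{\sqrt{115}}{2} + 9570}{\left(11458 + 23759\right) \frac{1}{37 + 21321}} - \frac{42002}{15082} = \frac{9570 + \frac{\sqrt{115}}{2}}{35217 \cdot \frac{1}{21358}} - \frac{21001}{7541} = \frac{9570 + \frac{\sqrt{115}}{2}}{\frac{35217}{21358}} - \frac{21001}{7541} = \left(9570 + \frac{\sqrt{115}}{2}\right) \frac{21358}{35217} - \frac{21001}{7541} = \left(\frac{68132020}{11739} + \frac{10679 \sqrt{115}}{35217}\right) - \frac{21001}{7541} = \frac{513537032081}{88523799} + \frac{10679 \sqrt{115}}{35217}$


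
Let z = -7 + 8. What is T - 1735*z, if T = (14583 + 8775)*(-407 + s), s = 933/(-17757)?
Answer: -18762575539/1973 ≈ -9.5097e+6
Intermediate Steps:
s = -311/5919 (s = 933*(-1/17757) = -311/5919 ≈ -0.052543)
z = 1
T = -18759152384/1973 (T = (14583 + 8775)*(-407 - 311/5919) = 23358*(-2409344/5919) = -18759152384/1973 ≈ -9.5079e+6)
T - 1735*z = -18759152384/1973 - 1735*1 = -18759152384/1973 - 1735 = -18762575539/1973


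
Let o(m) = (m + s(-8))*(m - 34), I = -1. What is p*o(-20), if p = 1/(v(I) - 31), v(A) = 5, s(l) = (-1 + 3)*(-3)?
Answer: -54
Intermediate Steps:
s(l) = -6 (s(l) = 2*(-3) = -6)
p = -1/26 (p = 1/(5 - 31) = 1/(-26) = -1/26 ≈ -0.038462)
o(m) = (-34 + m)*(-6 + m) (o(m) = (m - 6)*(m - 34) = (-6 + m)*(-34 + m) = (-34 + m)*(-6 + m))
p*o(-20) = -(204 + (-20)² - 40*(-20))/26 = -(204 + 400 + 800)/26 = -1/26*1404 = -54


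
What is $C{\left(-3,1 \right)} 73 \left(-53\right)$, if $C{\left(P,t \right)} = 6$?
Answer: $-23214$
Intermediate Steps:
$C{\left(-3,1 \right)} 73 \left(-53\right) = 6 \cdot 73 \left(-53\right) = 438 \left(-53\right) = -23214$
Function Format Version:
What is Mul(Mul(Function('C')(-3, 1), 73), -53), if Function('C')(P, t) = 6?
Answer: -23214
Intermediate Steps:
Mul(Mul(Function('C')(-3, 1), 73), -53) = Mul(Mul(6, 73), -53) = Mul(438, -53) = -23214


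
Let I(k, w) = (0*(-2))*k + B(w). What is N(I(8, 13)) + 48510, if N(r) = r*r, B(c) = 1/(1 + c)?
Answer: 9507961/196 ≈ 48510.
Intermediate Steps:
I(k, w) = 1/(1 + w) (I(k, w) = (0*(-2))*k + 1/(1 + w) = 0*k + 1/(1 + w) = 0 + 1/(1 + w) = 1/(1 + w))
N(r) = r**2
N(I(8, 13)) + 48510 = (1/(1 + 13))**2 + 48510 = (1/14)**2 + 48510 = 1/196 + 48510 = 9507961/196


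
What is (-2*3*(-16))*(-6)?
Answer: -576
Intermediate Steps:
(-2*3*(-16))*(-6) = -6*(-16)*(-6) = 96*(-6) = -576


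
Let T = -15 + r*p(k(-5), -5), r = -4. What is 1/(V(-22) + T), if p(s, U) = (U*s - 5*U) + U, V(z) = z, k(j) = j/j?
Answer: -1/97 ≈ -0.010309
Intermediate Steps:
k(j) = 1
p(s, U) = -4*U + U*s (p(s, U) = (-5*U + U*s) + U = -4*U + U*s)
T = -75 (T = -15 - (-20)*(-4 + 1) = -15 - (-20)*(-3) = -15 - 4*15 = -15 - 60 = -75)
1/(V(-22) + T) = 1/(-22 - 75) = 1/(-97) = -1/97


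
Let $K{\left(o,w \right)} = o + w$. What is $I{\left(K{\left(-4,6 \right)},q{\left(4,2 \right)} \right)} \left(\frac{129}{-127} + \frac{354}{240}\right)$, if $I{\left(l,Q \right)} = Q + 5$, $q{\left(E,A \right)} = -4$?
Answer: $\frac{2333}{5080} \approx 0.45925$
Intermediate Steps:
$I{\left(l,Q \right)} = 5 + Q$
$I{\left(K{\left(-4,6 \right)},q{\left(4,2 \right)} \right)} \left(\frac{129}{-127} + \frac{354}{240}\right) = \left(5 - 4\right) \left(\frac{129}{-127} + \frac{354}{240}\right) = 1 \left(129 \left(- \frac{1}{127}\right) + 354 \cdot \frac{1}{240}\right) = 1 \left(- \frac{129}{127} + \frac{59}{40}\right) = 1 \cdot \frac{2333}{5080} = \frac{2333}{5080}$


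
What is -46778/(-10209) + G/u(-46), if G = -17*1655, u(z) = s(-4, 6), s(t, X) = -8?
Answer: 287604439/81672 ≈ 3521.5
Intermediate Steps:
u(z) = -8
G = -28135
-46778/(-10209) + G/u(-46) = -46778/(-10209) - 28135/(-8) = -46778*(-1/10209) - 28135*(-1/8) = 46778/10209 + 28135/8 = 287604439/81672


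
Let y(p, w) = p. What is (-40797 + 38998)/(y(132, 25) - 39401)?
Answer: 1799/39269 ≈ 0.045812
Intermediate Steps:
(-40797 + 38998)/(y(132, 25) - 39401) = (-40797 + 38998)/(132 - 39401) = -1799/(-39269) = -1799*(-1/39269) = 1799/39269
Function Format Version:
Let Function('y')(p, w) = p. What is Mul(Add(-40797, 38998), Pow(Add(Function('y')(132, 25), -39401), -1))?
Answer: Rational(1799, 39269) ≈ 0.045812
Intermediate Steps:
Mul(Add(-40797, 38998), Pow(Add(Function('y')(132, 25), -39401), -1)) = Mul(Add(-40797, 38998), Pow(Add(132, -39401), -1)) = Mul(-1799, Pow(-39269, -1)) = Mul(-1799, Rational(-1, 39269)) = Rational(1799, 39269)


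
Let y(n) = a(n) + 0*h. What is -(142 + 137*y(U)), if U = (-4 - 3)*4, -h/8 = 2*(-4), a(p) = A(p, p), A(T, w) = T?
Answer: 3694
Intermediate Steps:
a(p) = p
h = 64 (h = -16*(-4) = -8*(-8) = 64)
U = -28 (U = -7*4 = -28)
y(n) = n (y(n) = n + 0*64 = n + 0 = n)
-(142 + 137*y(U)) = -(142 + 137*(-28)) = -(142 - 3836) = -1*(-3694) = 3694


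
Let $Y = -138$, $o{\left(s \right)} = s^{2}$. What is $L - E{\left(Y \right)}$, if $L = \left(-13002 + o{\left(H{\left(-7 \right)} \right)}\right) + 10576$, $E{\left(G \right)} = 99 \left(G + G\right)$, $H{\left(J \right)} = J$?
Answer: $24947$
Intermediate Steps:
$E{\left(G \right)} = 198 G$ ($E{\left(G \right)} = 99 \cdot 2 G = 198 G$)
$L = -2377$ ($L = \left(-13002 + \left(-7\right)^{2}\right) + 10576 = \left(-13002 + 49\right) + 10576 = -12953 + 10576 = -2377$)
$L - E{\left(Y \right)} = -2377 - 198 \left(-138\right) = -2377 - -27324 = -2377 + 27324 = 24947$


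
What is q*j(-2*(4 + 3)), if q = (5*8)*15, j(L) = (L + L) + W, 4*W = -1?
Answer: -16950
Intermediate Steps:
W = -¼ (W = (¼)*(-1) = -¼ ≈ -0.25000)
j(L) = -¼ + 2*L (j(L) = (L + L) - ¼ = 2*L - ¼ = -¼ + 2*L)
q = 600 (q = 40*15 = 600)
q*j(-2*(4 + 3)) = 600*(-¼ + 2*(-2*(4 + 3))) = 600*(-¼ + 2*(-2*7)) = 600*(-¼ + 2*(-14)) = 600*(-¼ - 28) = 600*(-113/4) = -16950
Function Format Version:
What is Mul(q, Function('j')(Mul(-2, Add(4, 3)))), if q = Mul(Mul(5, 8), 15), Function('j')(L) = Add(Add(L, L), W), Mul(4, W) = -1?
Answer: -16950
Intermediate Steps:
W = Rational(-1, 4) (W = Mul(Rational(1, 4), -1) = Rational(-1, 4) ≈ -0.25000)
Function('j')(L) = Add(Rational(-1, 4), Mul(2, L)) (Function('j')(L) = Add(Add(L, L), Rational(-1, 4)) = Add(Mul(2, L), Rational(-1, 4)) = Add(Rational(-1, 4), Mul(2, L)))
q = 600 (q = Mul(40, 15) = 600)
Mul(q, Function('j')(Mul(-2, Add(4, 3)))) = Mul(600, Add(Rational(-1, 4), Mul(2, Mul(-2, Add(4, 3))))) = Mul(600, Add(Rational(-1, 4), Mul(2, Mul(-2, 7)))) = Mul(600, Add(Rational(-1, 4), Mul(2, -14))) = Mul(600, Add(Rational(-1, 4), -28)) = Mul(600, Rational(-113, 4)) = -16950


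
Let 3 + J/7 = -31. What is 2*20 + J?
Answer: -198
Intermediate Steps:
J = -238 (J = -21 + 7*(-31) = -21 - 217 = -238)
2*20 + J = 2*20 - 238 = 40 - 238 = -198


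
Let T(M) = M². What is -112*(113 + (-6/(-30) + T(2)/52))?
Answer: -824656/65 ≈ -12687.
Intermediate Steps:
-112*(113 + (-6/(-30) + T(2)/52)) = -112*(113 + (-6/(-30) + 2²/52)) = -112*(113 + (-6*(-1/30) + 4*(1/52))) = -112*(113 + (⅕ + 1/13)) = -112*(113 + 18/65) = -112*7363/65 = -824656/65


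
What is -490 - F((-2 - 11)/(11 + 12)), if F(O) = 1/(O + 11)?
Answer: -117623/240 ≈ -490.10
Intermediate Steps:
F(O) = 1/(11 + O)
-490 - F((-2 - 11)/(11 + 12)) = -490 - 1/(11 + (-2 - 11)/(11 + 12)) = -490 - 1/(11 - 13/23) = -490 - 1/240/23 = -490 - 1*23/240 = -490 - 23/240 = -117623/240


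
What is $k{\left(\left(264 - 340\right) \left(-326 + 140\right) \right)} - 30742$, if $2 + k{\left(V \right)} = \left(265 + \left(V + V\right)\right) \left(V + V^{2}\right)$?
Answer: $5702852084640$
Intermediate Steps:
$k{\left(V \right)} = -2 + \left(265 + 2 V\right) \left(V + V^{2}\right)$ ($k{\left(V \right)} = -2 + \left(265 + \left(V + V\right)\right) \left(V + V^{2}\right) = -2 + \left(265 + 2 V\right) \left(V + V^{2}\right)$)
$k{\left(\left(264 - 340\right) \left(-326 + 140\right) \right)} - 30742 = \left(-2 + 2 \left(\left(264 - 340\right) \left(-326 + 140\right)\right)^{3} + 265 \left(264 - 340\right) \left(-326 + 140\right) + 267 \left(\left(264 - 340\right) \left(-326 + 140\right)\right)^{2}\right) - 30742 = \left(-2 + 2 \left(\left(-76\right) \left(-186\right)\right)^{3} + 265 \left(\left(-76\right) \left(-186\right)\right) + 267 \left(\left(-76\right) \left(-186\right)\right)^{2}\right) - 30742 = \left(-2 + 2 \cdot 14136^{3} + 265 \cdot 14136 + 267 \cdot 14136^{2}\right) - 30742 = \left(-2 + 2 \cdot 2824747347456 + 3746040 + 267 \cdot 199826496\right) - 30742 = \left(-2 + 5649494694912 + 3746040 + 53353674432\right) - 30742 = 5702852115382 - 30742 = 5702852084640$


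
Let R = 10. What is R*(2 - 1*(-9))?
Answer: 110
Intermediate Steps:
R*(2 - 1*(-9)) = 10*(2 - 1*(-9)) = 10*(2 + 9) = 10*11 = 110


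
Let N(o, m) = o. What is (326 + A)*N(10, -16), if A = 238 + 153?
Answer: 7170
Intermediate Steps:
A = 391
(326 + A)*N(10, -16) = (326 + 391)*10 = 717*10 = 7170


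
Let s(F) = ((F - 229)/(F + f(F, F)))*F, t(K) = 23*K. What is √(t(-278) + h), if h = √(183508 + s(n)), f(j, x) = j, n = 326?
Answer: √(-25576 + 2*√734226)/2 ≈ 77.237*I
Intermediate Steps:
s(F) = -229/2 + F/2 (s(F) = ((F - 229)/(F + F))*F = ((-229 + F)/((2*F)))*F = ((-229 + F)*(1/(2*F)))*F = ((-229 + F)/(2*F))*F = -229/2 + F/2)
h = √734226/2 (h = √(183508 + (-229/2 + (½)*326)) = √(183508 + (-229/2 + 163)) = √(183508 + 97/2) = √(367113/2) = √734226/2 ≈ 428.44)
√(t(-278) + h) = √(23*(-278) + √734226/2) = √(-6394 + √734226/2)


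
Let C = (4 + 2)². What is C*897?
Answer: 32292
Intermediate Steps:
C = 36 (C = 6² = 36)
C*897 = 36*897 = 32292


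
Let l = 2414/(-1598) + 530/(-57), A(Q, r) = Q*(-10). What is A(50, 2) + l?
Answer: -1368457/2679 ≈ -510.81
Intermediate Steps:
A(Q, r) = -10*Q
l = -28957/2679 (l = 2414*(-1/1598) + 530*(-1/57) = -71/47 - 530/57 = -28957/2679 ≈ -10.809)
A(50, 2) + l = -10*50 - 28957/2679 = -500 - 28957/2679 = -1368457/2679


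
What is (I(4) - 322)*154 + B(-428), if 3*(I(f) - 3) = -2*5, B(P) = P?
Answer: -150202/3 ≈ -50067.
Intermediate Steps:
I(f) = -1/3 (I(f) = 3 + (-2*5)/3 = 3 + (1/3)*(-10) = 3 - 10/3 = -1/3)
(I(4) - 322)*154 + B(-428) = (-1/3 - 322)*154 - 428 = -967/3*154 - 428 = -148918/3 - 428 = -150202/3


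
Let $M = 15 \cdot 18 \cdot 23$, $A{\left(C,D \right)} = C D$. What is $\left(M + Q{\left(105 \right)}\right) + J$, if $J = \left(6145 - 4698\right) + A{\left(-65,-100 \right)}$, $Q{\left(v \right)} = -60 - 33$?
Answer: $14064$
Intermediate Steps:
$Q{\left(v \right)} = -93$
$M = 6210$ ($M = 270 \cdot 23 = 6210$)
$J = 7947$ ($J = \left(6145 - 4698\right) - -6500 = 1447 + 6500 = 7947$)
$\left(M + Q{\left(105 \right)}\right) + J = \left(6210 - 93\right) + 7947 = 6117 + 7947 = 14064$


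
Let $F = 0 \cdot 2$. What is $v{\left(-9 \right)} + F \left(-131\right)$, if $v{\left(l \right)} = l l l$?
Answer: $-729$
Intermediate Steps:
$v{\left(l \right)} = l^{3}$ ($v{\left(l \right)} = l^{2} l = l^{3}$)
$F = 0$
$v{\left(-9 \right)} + F \left(-131\right) = \left(-9\right)^{3} + 0 \left(-131\right) = -729 + 0 = -729$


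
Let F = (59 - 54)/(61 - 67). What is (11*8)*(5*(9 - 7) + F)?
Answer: 2420/3 ≈ 806.67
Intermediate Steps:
F = -⅚ (F = 5/(-6) = 5*(-⅙) = -⅚ ≈ -0.83333)
(11*8)*(5*(9 - 7) + F) = (11*8)*(5*(9 - 7) - ⅚) = 88*(5*2 - ⅚) = 88*(10 - ⅚) = 88*(55/6) = 2420/3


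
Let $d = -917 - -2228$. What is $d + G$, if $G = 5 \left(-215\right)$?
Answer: $236$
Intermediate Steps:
$G = -1075$
$d = 1311$ ($d = -917 + 2228 = 1311$)
$d + G = 1311 - 1075 = 236$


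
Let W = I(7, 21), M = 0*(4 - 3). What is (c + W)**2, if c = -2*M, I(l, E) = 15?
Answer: 225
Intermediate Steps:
M = 0 (M = 0*1 = 0)
W = 15
c = 0 (c = -2*0 = 0)
(c + W)**2 = (0 + 15)**2 = 15**2 = 225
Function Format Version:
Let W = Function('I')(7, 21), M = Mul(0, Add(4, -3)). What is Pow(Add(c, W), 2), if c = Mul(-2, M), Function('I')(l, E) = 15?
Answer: 225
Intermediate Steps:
M = 0 (M = Mul(0, 1) = 0)
W = 15
c = 0 (c = Mul(-2, 0) = 0)
Pow(Add(c, W), 2) = Pow(Add(0, 15), 2) = Pow(15, 2) = 225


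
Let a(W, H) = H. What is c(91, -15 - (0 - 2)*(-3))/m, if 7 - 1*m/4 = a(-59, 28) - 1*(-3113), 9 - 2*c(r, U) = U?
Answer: -15/12536 ≈ -0.0011966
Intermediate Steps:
c(r, U) = 9/2 - U/2
m = -12536 (m = 28 - 4*(28 - 1*(-3113)) = 28 - 4*(28 + 3113) = 28 - 4*3141 = 28 - 12564 = -12536)
c(91, -15 - (0 - 2)*(-3))/m = (9/2 - (-15 - (0 - 2)*(-3))/2)/(-12536) = (9/2 - (-15 - (-2)*(-3))/2)*(-1/12536) = (9/2 - (-15 - 1*6)/2)*(-1/12536) = (9/2 - (-15 - 6)/2)*(-1/12536) = (9/2 - 1/2*(-21))*(-1/12536) = (9/2 + 21/2)*(-1/12536) = 15*(-1/12536) = -15/12536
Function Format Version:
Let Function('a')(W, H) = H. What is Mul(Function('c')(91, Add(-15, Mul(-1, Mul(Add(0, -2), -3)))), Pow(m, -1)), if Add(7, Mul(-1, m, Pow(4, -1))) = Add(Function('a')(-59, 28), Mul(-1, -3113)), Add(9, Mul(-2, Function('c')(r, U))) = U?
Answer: Rational(-15, 12536) ≈ -0.0011966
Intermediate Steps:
Function('c')(r, U) = Add(Rational(9, 2), Mul(Rational(-1, 2), U))
m = -12536 (m = Add(28, Mul(-4, Add(28, Mul(-1, -3113)))) = Add(28, Mul(-4, Add(28, 3113))) = Add(28, Mul(-4, 3141)) = Add(28, -12564) = -12536)
Mul(Function('c')(91, Add(-15, Mul(-1, Mul(Add(0, -2), -3)))), Pow(m, -1)) = Mul(Add(Rational(9, 2), Mul(Rational(-1, 2), Add(-15, Mul(-1, Mul(Add(0, -2), -3))))), Pow(-12536, -1)) = Mul(Add(Rational(9, 2), Mul(Rational(-1, 2), Add(-15, Mul(-1, Mul(-2, -3))))), Rational(-1, 12536)) = Mul(Add(Rational(9, 2), Mul(Rational(-1, 2), Add(-15, Mul(-1, 6)))), Rational(-1, 12536)) = Mul(Add(Rational(9, 2), Mul(Rational(-1, 2), Add(-15, -6))), Rational(-1, 12536)) = Mul(Add(Rational(9, 2), Mul(Rational(-1, 2), -21)), Rational(-1, 12536)) = Mul(Add(Rational(9, 2), Rational(21, 2)), Rational(-1, 12536)) = Mul(15, Rational(-1, 12536)) = Rational(-15, 12536)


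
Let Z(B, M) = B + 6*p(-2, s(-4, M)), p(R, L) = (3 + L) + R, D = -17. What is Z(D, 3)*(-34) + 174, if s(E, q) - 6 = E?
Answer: 140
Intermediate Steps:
s(E, q) = 6 + E
p(R, L) = 3 + L + R
Z(B, M) = 18 + B (Z(B, M) = B + 6*(3 + (6 - 4) - 2) = B + 6*(3 + 2 - 2) = B + 6*3 = B + 18 = 18 + B)
Z(D, 3)*(-34) + 174 = (18 - 17)*(-34) + 174 = 1*(-34) + 174 = -34 + 174 = 140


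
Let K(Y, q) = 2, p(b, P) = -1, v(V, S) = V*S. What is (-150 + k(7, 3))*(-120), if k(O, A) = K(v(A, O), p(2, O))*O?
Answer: 16320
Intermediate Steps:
v(V, S) = S*V
k(O, A) = 2*O
(-150 + k(7, 3))*(-120) = (-150 + 2*7)*(-120) = (-150 + 14)*(-120) = -136*(-120) = 16320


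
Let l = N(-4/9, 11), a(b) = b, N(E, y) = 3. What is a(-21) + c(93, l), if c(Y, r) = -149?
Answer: -170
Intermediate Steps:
l = 3
a(-21) + c(93, l) = -21 - 149 = -170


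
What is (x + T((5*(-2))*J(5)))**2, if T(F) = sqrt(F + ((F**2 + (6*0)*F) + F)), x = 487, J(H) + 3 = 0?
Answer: 238129 + 7792*sqrt(15) ≈ 2.6831e+5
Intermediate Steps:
J(H) = -3 (J(H) = -3 + 0 = -3)
T(F) = sqrt(F**2 + 2*F) (T(F) = sqrt(F + ((F**2 + 0*F) + F)) = sqrt(F + ((F**2 + 0) + F)) = sqrt(F + (F**2 + F)) = sqrt(F + (F + F**2)) = sqrt(F**2 + 2*F))
(x + T((5*(-2))*J(5)))**2 = (487 + sqrt(((5*(-2))*(-3))*(2 + (5*(-2))*(-3))))**2 = (487 + sqrt((-10*(-3))*(2 - 10*(-3))))**2 = (487 + sqrt(30*(2 + 30)))**2 = (487 + sqrt(30*32))**2 = (487 + sqrt(960))**2 = (487 + 8*sqrt(15))**2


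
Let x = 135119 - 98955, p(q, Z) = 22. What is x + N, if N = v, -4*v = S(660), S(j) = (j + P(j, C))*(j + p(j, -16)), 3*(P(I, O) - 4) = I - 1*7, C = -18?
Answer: -684961/6 ≈ -1.1416e+5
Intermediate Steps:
P(I, O) = 5/3 + I/3 (P(I, O) = 4 + (I - 1*7)/3 = 4 + (I - 7)/3 = 4 + (-7 + I)/3 = 4 + (-7/3 + I/3) = 5/3 + I/3)
x = 36164
S(j) = (22 + j)*(5/3 + 4*j/3) (S(j) = (j + (5/3 + j/3))*(j + 22) = (5/3 + 4*j/3)*(22 + j) = (22 + j)*(5/3 + 4*j/3))
v = -901945/6 (v = -(110/3 + 31*660 + (4/3)*660**2)/4 = -(110/3 + 20460 + (4/3)*435600)/4 = -(110/3 + 20460 + 580800)/4 = -1/4*1803890/3 = -901945/6 ≈ -1.5032e+5)
N = -901945/6 ≈ -1.5032e+5
x + N = 36164 - 901945/6 = -684961/6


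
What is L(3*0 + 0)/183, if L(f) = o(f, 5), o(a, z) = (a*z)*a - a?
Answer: 0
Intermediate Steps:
o(a, z) = -a + z*a**2 (o(a, z) = z*a**2 - a = -a + z*a**2)
L(f) = f*(-1 + 5*f) (L(f) = f*(-1 + f*5) = f*(-1 + 5*f))
L(3*0 + 0)/183 = ((3*0 + 0)*(-1 + 5*(3*0 + 0)))/183 = ((0 + 0)*(-1 + 5*(0 + 0)))*(1/183) = (0*(-1 + 5*0))*(1/183) = (0*(-1 + 0))*(1/183) = (0*(-1))*(1/183) = 0*(1/183) = 0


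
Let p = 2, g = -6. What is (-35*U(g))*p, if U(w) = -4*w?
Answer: -1680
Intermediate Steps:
(-35*U(g))*p = -(-140)*(-6)*2 = -35*24*2 = -840*2 = -1680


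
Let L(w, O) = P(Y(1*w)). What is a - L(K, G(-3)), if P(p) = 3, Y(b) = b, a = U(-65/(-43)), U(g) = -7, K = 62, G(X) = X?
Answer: -10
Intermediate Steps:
a = -7
L(w, O) = 3
a - L(K, G(-3)) = -7 - 1*3 = -7 - 3 = -10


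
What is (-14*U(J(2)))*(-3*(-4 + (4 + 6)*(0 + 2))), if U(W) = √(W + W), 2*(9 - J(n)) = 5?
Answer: 672*√13 ≈ 2422.9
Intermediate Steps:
J(n) = 13/2 (J(n) = 9 - ½*5 = 9 - 5/2 = 13/2)
U(W) = √2*√W (U(W) = √(2*W) = √2*√W)
(-14*U(J(2)))*(-3*(-4 + (4 + 6)*(0 + 2))) = (-14*√2*√(13/2))*(-3*(-4 + (4 + 6)*(0 + 2))) = (-14*√2*√26/2)*(-3*(-4 + 10*2)) = (-14*√13)*(-3*(-4 + 20)) = (-14*√13)*(-3*16) = -14*√13*(-48) = 672*√13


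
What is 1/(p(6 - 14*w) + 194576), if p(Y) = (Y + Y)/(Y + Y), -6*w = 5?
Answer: 1/194577 ≈ 5.1394e-6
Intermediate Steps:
w = -5/6 (w = -1/6*5 = -5/6 ≈ -0.83333)
p(Y) = 1 (p(Y) = (2*Y)/((2*Y)) = (2*Y)*(1/(2*Y)) = 1)
1/(p(6 - 14*w) + 194576) = 1/(1 + 194576) = 1/194577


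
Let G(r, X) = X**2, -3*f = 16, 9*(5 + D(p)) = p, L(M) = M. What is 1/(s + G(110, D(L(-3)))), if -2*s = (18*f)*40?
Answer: 9/17536 ≈ 0.00051323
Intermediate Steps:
D(p) = -5 + p/9
f = -16/3 (f = -1/3*16 = -16/3 ≈ -5.3333)
s = 1920 (s = -18*(-16/3)*40/2 = -(-48)*40 = -1/2*(-3840) = 1920)
1/(s + G(110, D(L(-3)))) = 1/(1920 + (-5 + (1/9)*(-3))**2) = 1/(1920 + (-5 - 1/3)**2) = 1/(1920 + (-16/3)**2) = 1/(1920 + 256/9) = 1/(17536/9) = 9/17536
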